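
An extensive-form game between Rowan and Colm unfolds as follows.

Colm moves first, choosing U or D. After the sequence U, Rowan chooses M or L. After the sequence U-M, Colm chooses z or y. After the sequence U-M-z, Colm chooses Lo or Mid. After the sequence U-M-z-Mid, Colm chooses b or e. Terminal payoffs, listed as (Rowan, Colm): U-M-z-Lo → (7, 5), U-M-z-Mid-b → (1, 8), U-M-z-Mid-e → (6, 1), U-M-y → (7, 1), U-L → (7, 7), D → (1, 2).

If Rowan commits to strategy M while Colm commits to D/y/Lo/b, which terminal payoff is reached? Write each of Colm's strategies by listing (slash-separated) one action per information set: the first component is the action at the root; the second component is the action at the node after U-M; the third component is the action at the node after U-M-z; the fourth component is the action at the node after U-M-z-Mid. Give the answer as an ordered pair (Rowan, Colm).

Trace the play path from the root:
  Colm plays D
→ terminal payoff (1, 2).
(Rowan's choice at the node after U is never reached on this path, so it doesn't affect the outcome.)

(1, 2)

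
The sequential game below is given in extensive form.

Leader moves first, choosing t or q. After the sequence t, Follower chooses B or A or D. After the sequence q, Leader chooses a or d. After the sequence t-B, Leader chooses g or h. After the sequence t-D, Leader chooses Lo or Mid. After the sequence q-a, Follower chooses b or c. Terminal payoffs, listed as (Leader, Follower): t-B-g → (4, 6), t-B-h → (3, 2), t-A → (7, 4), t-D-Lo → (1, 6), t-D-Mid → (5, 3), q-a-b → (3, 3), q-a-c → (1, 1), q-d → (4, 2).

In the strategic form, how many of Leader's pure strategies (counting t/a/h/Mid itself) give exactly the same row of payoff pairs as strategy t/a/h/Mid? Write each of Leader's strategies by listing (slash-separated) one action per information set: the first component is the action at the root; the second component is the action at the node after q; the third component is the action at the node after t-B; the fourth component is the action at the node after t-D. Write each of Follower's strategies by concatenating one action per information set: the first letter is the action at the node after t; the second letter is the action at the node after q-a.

Row for t/a/h/Mid (columns Bb, Bc, Ab, Ac, Db, Dc): (3,2) (3,2) (7,4) (7,4) (5,3) (5,3).
Under t/a/h/Mid, Leader's choice at the node after q can never be reached regardless of what Follower does, so varying those choices leaves every outcome unchanged.
Holding the reachable choices fixed and varying the unreachable one freely already gives 2 equivalent strategies.
No other strategy reproduces this row, so those 2 are the full class: t/a/h/Mid, t/d/h/Mid.

2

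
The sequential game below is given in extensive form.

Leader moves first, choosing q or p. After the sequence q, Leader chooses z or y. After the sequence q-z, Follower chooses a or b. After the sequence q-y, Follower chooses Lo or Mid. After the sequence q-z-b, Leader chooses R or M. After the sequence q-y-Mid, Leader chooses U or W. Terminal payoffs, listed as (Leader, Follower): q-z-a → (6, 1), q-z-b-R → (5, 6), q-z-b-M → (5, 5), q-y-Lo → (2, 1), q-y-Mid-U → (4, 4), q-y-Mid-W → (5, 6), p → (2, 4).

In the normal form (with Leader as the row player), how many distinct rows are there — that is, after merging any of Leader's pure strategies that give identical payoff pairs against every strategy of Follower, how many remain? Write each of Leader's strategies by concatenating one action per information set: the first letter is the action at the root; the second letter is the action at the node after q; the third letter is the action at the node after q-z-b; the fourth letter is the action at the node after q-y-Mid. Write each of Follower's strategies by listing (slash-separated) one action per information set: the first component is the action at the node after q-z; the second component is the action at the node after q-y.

5

Leader has 16 pure strategies: qzRU, qzRW, qzMU, qzMW, qyRU, qyRW, qyMU, qyMW, pzRU, pzRW, pzMU, pzMW, pyRU, pyRW, pyMU, pyMW. Columns: a/Lo, a/Mid, b/Lo, b/Mid.
{qzRU, qzRW} → row (6,1) (6,1) (5,6) (5,6)
{qzMU, qzMW} → row (6,1) (6,1) (5,5) (5,5)
{qyRU, qyMU} → row (2,1) (4,4) (2,1) (4,4)
{qyRW, qyMW} → row (2,1) (5,6) (2,1) (5,6)
{pzRU, pzRW, pzMU, pzMW, pyRU, pyRW, pyMU, pyMW} → row (2,4) (2,4) (2,4) (2,4)
That's 5 distinct rows out of 16 strategies.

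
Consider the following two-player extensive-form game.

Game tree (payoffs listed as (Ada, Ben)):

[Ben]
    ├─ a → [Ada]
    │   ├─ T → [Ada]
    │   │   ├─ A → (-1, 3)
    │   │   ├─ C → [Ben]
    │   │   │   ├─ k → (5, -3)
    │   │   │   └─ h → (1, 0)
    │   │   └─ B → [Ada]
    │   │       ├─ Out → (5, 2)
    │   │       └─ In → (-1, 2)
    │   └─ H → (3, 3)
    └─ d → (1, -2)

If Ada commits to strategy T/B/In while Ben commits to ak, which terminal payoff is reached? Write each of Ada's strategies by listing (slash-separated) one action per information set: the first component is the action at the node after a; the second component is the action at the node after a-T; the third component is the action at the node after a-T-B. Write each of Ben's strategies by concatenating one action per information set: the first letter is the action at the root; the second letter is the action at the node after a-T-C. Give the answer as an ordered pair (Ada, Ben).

(-1, 2)

Trace the play path from the root:
  Ben plays a
  Ada plays T at [a]
  Ada plays B at [a-T]
  Ada plays In at [a-T-B]
→ terminal payoff (-1, 2).
(Ben's choice at the node after a-T-C is never reached on this path, so it doesn't affect the outcome.)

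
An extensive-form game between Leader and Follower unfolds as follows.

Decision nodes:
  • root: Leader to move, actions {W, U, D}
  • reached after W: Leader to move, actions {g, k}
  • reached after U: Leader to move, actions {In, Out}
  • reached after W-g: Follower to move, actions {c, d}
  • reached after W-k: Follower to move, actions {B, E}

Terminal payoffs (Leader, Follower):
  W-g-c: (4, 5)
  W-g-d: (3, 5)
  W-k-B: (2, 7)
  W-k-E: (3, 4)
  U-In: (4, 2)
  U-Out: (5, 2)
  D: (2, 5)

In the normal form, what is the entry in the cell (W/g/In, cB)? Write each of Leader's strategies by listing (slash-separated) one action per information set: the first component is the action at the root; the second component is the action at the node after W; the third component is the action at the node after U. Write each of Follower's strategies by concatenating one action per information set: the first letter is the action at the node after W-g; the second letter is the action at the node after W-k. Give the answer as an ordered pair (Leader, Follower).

Trace the play path from the root:
  Leader plays W
  Leader plays g at [W]
  Follower plays c at [W-g]
→ terminal payoff (4, 5).
(Leader's choice at the node after U is never reached on this path, so it doesn't affect the outcome.)

(4, 5)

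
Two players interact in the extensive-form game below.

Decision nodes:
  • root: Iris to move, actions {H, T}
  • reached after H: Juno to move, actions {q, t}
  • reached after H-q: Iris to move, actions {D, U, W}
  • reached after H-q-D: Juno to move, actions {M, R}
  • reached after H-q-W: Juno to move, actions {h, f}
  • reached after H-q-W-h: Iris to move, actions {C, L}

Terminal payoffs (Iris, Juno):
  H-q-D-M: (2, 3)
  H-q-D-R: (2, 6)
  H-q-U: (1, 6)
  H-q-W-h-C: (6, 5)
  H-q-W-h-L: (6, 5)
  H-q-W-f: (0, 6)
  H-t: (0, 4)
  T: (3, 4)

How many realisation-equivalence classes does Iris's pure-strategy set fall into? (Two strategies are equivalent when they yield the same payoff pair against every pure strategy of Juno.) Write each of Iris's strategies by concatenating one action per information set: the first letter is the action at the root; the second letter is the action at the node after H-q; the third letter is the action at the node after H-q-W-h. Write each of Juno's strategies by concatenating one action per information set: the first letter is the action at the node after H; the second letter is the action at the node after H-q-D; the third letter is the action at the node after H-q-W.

4

Iris has 12 pure strategies: HDC, HDL, HUC, HUL, HWC, HWL, TDC, TDL, TUC, TUL, TWC, TWL. Columns: qMh, qMf, qRh, qRf, tMh, tMf, tRh, tRf.
{HDC, HDL} → row (2,3) (2,3) (2,6) (2,6) (0,4) (0,4) (0,4) (0,4)
{HUC, HUL} → row (1,6) (1,6) (1,6) (1,6) (0,4) (0,4) (0,4) (0,4)
{HWC, HWL} → row (6,5) (0,6) (6,5) (0,6) (0,4) (0,4) (0,4) (0,4)
{TDC, TDL, TUC, TUL, TWC, TWL} → row (3,4) (3,4) (3,4) (3,4) (3,4) (3,4) (3,4) (3,4)
That's 4 distinct rows out of 12 strategies.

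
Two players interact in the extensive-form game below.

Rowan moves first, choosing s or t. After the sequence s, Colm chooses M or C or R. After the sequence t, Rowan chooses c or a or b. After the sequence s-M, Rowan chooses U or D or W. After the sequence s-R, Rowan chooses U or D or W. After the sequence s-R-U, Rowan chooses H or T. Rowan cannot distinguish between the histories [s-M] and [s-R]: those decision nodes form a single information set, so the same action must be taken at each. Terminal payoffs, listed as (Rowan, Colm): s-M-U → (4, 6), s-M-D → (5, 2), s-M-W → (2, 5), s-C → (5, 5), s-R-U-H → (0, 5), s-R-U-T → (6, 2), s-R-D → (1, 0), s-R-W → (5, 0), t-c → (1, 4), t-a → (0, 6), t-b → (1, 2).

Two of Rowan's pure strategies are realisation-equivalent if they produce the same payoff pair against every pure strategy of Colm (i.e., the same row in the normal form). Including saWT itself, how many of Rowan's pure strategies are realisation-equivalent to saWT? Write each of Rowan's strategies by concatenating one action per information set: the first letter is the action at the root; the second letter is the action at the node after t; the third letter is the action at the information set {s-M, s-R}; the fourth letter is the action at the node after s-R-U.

6

Row for saWT (columns M, C, R): (2,5) (5,5) (5,0).
Under saWT, Rowan's choice at the node after t and at the node after s-R-U can never be reached regardless of what Colm does, so varying those choices leaves every outcome unchanged.
Holding the reachable choices fixed and varying the unreachable ones freely already gives 3 × 2 = 6 equivalent strategies.
No other strategy reproduces this row, so those 6 are the full class: scWH, scWT, saWH, saWT, sbWH, sbWT.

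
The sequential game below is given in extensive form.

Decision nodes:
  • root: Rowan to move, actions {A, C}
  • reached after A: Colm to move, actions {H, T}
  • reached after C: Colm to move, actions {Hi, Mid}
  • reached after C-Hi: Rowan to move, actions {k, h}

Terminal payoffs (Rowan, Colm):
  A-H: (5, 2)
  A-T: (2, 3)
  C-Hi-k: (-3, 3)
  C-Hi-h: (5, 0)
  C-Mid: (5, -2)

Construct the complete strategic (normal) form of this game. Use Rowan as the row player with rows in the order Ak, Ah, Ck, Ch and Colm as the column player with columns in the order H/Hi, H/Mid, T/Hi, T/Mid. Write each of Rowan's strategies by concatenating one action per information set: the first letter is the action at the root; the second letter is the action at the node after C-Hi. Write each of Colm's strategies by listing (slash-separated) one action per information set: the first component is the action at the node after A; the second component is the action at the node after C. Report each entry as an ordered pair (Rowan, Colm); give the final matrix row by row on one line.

         H/Hi    H/Mid     T/Hi    T/Mid
  Ak    (5,2)    (5,2)    (2,3)    (2,3)
  Ah    (5,2)    (5,2)    (2,3)    (2,3)
  Ck   (-3,3)   (5,-2)   (-3,3)   (5,-2)
  Ch    (5,0)   (5,-2)    (5,0)   (5,-2)

Ak: (5,2) (5,2) (2,3) (2,3) | Ah: (5,2) (5,2) (2,3) (2,3) | Ck: (-3,3) (5,-2) (-3,3) (5,-2) | Ch: (5,0) (5,-2) (5,0) (5,-2)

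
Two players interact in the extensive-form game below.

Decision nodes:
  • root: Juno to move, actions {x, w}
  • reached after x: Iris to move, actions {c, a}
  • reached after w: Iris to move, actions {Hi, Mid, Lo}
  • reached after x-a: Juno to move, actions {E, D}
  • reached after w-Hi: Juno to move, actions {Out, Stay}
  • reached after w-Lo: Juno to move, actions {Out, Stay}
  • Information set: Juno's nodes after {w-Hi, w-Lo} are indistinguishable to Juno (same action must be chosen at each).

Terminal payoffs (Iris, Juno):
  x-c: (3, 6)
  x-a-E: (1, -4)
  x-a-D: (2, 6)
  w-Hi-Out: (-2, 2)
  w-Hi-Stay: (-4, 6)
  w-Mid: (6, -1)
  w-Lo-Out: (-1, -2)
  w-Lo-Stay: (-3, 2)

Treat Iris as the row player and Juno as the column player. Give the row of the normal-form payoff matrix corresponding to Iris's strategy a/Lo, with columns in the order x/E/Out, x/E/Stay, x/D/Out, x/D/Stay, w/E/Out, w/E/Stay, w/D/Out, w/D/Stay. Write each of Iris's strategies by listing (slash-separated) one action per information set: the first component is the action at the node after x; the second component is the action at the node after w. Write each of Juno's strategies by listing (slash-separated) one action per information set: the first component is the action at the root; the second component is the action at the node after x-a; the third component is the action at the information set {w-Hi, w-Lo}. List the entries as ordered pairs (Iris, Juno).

vs x/E/Out: Juno plays x → Iris plays a at [x] → Juno plays E at [x-a] → (1, -4)
vs x/E/Stay: Juno plays x → Iris plays a at [x] → Juno plays E at [x-a] → (1, -4)
vs x/D/Out: Juno plays x → Iris plays a at [x] → Juno plays D at [x-a] → (2, 6)
vs x/D/Stay: Juno plays x → Iris plays a at [x] → Juno plays D at [x-a] → (2, 6)
vs w/E/Out: Juno plays w → Iris plays Lo at [w] → Juno plays Out at [w-Lo] → (-1, -2)
vs w/E/Stay: Juno plays w → Iris plays Lo at [w] → Juno plays Stay at [w-Lo] → (-3, 2)
vs w/D/Out: Juno plays w → Iris plays Lo at [w] → Juno plays Out at [w-Lo] → (-1, -2)
vs w/D/Stay: Juno plays w → Iris plays Lo at [w] → Juno plays Stay at [w-Lo] → (-3, 2)

(1,-4) (1,-4) (2,6) (2,6) (-1,-2) (-3,2) (-1,-2) (-3,2)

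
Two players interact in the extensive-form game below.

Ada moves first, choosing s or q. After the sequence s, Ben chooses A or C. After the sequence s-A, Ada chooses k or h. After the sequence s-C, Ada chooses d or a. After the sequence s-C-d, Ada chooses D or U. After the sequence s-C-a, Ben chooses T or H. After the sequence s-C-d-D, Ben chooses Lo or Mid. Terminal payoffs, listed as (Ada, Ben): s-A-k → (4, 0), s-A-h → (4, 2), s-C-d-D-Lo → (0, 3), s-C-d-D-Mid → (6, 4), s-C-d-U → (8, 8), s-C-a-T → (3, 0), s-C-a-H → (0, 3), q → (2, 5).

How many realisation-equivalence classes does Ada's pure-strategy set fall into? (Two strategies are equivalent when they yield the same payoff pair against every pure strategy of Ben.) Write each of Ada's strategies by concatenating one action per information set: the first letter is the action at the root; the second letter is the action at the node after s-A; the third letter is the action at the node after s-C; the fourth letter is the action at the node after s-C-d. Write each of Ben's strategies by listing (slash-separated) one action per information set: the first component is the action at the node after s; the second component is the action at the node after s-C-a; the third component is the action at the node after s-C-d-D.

7

Ada has 16 pure strategies: skdD, skdU, skaD, skaU, shdD, shdU, shaD, shaU, qkdD, qkdU, qkaD, qkaU, qhdD, qhdU, qhaD, qhaU. Columns: A/T/Lo, A/T/Mid, A/H/Lo, A/H/Mid, C/T/Lo, C/T/Mid, C/H/Lo, C/H/Mid.
{skdD} → row (4,0) (4,0) (4,0) (4,0) (0,3) (6,4) (0,3) (6,4)
{skdU} → row (4,0) (4,0) (4,0) (4,0) (8,8) (8,8) (8,8) (8,8)
{skaD, skaU} → row (4,0) (4,0) (4,0) (4,0) (3,0) (3,0) (0,3) (0,3)
{shdD} → row (4,2) (4,2) (4,2) (4,2) (0,3) (6,4) (0,3) (6,4)
{shdU} → row (4,2) (4,2) (4,2) (4,2) (8,8) (8,8) (8,8) (8,8)
{shaD, shaU} → row (4,2) (4,2) (4,2) (4,2) (3,0) (3,0) (0,3) (0,3)
{qkdD, qkdU, qkaD, qkaU, qhdD, qhdU, qhaD, qhaU} → row (2,5) (2,5) (2,5) (2,5) (2,5) (2,5) (2,5) (2,5)
That's 7 distinct rows out of 16 strategies.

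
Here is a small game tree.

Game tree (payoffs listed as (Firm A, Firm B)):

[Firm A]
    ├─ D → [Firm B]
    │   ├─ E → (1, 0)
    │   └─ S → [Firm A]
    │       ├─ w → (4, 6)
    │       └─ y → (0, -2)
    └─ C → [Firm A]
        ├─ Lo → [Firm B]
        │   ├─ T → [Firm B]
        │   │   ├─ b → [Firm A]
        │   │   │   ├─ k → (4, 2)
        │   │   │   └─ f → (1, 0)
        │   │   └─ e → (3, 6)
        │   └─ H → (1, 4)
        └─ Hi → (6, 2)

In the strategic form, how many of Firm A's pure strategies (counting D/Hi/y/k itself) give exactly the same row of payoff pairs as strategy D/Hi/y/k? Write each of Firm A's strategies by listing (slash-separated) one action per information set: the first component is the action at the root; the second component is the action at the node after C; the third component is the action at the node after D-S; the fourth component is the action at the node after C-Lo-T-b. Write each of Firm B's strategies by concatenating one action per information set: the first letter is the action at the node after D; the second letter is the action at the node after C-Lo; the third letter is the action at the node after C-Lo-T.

4

Row for D/Hi/y/k (columns ETb, ETe, EHb, EHe, STb, STe, SHb, SHe): (1,0) (1,0) (1,0) (1,0) (0,-2) (0,-2) (0,-2) (0,-2).
Under D/Hi/y/k, Firm A's choice at the node after C and at the node after C-Lo-T-b can never be reached regardless of what Firm B does, so varying those choices leaves every outcome unchanged.
Holding the reachable choices fixed and varying the unreachable ones freely already gives 2 × 2 = 4 equivalent strategies.
No other strategy reproduces this row, so those 4 are the full class: D/Lo/y/k, D/Lo/y/f, D/Hi/y/k, D/Hi/y/f.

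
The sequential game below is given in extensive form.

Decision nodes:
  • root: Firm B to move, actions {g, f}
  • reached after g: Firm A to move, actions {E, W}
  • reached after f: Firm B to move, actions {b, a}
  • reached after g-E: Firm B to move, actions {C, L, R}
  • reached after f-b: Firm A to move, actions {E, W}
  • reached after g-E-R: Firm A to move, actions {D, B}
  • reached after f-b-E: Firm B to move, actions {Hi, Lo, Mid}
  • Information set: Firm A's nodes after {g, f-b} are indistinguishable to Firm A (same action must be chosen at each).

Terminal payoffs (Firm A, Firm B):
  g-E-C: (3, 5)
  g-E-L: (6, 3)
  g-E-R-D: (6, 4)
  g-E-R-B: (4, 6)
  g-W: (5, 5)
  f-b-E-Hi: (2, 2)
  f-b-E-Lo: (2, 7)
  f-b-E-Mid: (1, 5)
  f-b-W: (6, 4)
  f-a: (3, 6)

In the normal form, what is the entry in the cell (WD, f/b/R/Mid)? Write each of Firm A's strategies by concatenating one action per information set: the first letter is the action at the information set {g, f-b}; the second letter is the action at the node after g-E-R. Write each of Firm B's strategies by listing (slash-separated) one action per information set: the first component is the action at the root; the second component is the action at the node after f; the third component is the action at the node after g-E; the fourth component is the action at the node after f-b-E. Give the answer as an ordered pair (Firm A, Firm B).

(6, 4)

Trace the play path from the root:
  Firm B plays f
  Firm B plays b at [f]
  Firm A plays W at [f-b]
→ terminal payoff (6, 4).
(Firm A's choice at the node after g-E-R is never reached on this path, so it doesn't affect the outcome.)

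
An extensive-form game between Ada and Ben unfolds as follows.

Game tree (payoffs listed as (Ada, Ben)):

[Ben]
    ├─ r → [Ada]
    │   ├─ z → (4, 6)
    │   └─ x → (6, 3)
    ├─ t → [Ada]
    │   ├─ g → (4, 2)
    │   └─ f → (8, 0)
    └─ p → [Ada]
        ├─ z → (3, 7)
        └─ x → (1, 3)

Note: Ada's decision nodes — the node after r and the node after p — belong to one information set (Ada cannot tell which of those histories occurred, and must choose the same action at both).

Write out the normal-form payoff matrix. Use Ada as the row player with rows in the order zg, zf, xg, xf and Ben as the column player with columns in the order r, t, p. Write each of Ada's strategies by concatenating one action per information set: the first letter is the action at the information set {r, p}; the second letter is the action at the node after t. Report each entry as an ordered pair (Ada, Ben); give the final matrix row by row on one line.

Row zg: r→(4,6), t→(4,2), p→(3,7)
Row zf: r→(4,6), t→(8,0), p→(3,7)
Row xg: r→(6,3), t→(4,2), p→(1,3)
Row xf: r→(6,3), t→(8,0), p→(1,3)

zg: (4,6) (4,2) (3,7) | zf: (4,6) (8,0) (3,7) | xg: (6,3) (4,2) (1,3) | xf: (6,3) (8,0) (1,3)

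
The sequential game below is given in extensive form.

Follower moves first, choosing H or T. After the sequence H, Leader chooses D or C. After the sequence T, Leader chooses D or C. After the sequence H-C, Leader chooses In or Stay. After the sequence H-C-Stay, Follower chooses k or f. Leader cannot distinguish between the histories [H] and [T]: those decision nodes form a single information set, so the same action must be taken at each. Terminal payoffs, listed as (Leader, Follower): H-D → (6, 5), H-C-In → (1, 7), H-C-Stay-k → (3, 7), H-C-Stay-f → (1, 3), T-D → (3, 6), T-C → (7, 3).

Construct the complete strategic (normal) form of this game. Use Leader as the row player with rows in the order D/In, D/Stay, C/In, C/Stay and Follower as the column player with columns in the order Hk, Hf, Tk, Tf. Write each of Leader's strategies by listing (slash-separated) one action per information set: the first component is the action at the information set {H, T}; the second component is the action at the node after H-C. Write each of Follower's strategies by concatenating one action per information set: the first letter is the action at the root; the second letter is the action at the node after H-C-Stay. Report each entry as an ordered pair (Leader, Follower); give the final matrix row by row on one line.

             Hk       Hf       Tk       Tf
  D/In    (6,5)    (6,5)    (3,6)    (3,6)
D/Stay    (6,5)    (6,5)    (3,6)    (3,6)
  C/In    (1,7)    (1,7)    (7,3)    (7,3)
C/Stay    (3,7)    (1,3)    (7,3)    (7,3)

D/In: (6,5) (6,5) (3,6) (3,6) | D/Stay: (6,5) (6,5) (3,6) (3,6) | C/In: (1,7) (1,7) (7,3) (7,3) | C/Stay: (3,7) (1,3) (7,3) (7,3)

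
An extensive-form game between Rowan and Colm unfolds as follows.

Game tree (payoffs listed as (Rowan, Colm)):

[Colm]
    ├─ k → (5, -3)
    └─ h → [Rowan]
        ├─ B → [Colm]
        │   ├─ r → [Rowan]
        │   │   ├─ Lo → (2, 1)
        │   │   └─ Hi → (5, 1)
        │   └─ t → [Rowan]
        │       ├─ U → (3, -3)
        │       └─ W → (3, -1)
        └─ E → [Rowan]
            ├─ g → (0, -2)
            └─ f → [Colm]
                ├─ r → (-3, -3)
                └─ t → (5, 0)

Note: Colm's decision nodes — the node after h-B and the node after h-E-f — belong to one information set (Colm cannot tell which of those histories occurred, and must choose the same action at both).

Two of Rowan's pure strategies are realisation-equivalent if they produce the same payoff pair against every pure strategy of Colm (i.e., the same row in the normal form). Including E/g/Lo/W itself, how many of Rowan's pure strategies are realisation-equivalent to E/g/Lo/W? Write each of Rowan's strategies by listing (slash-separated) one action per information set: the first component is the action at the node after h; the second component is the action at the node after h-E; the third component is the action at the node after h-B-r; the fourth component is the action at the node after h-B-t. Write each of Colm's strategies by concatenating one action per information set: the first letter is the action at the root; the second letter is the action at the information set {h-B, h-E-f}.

4

Row for E/g/Lo/W (columns kr, kt, hr, ht): (5,-3) (5,-3) (0,-2) (0,-2).
Under E/g/Lo/W, Rowan's choice at the node after h-B-r and at the node after h-B-t can never be reached regardless of what Colm does, so varying those choices leaves every outcome unchanged.
Holding the reachable choices fixed and varying the unreachable ones freely already gives 2 × 2 = 4 equivalent strategies.
No other strategy reproduces this row, so those 4 are the full class: E/g/Lo/U, E/g/Lo/W, E/g/Hi/U, E/g/Hi/W.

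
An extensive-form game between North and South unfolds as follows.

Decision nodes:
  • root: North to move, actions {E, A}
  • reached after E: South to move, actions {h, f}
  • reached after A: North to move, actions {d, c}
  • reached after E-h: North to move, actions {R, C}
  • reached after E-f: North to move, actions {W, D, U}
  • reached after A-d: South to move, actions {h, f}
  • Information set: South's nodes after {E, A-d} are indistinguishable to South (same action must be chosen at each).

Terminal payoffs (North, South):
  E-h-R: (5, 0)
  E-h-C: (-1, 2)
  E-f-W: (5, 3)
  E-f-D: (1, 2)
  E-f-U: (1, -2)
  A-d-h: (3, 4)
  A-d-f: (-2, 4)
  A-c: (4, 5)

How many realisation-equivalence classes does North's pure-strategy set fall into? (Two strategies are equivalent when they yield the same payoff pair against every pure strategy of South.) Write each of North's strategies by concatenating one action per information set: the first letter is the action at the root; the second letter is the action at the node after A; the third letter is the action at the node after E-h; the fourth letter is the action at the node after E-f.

8

North has 24 pure strategies: EdRW, EdRD, EdRU, EdCW, EdCD, EdCU, EcRW, EcRD, EcRU, EcCW, EcCD, EcCU, AdRW, AdRD, AdRU, AdCW, AdCD, AdCU, AcRW, AcRD, AcRU, AcCW, AcCD, AcCU. Columns: h, f.
{EdRW, EcRW} → row (5,0) (5,3)
{EdRD, EcRD} → row (5,0) (1,2)
{EdRU, EcRU} → row (5,0) (1,-2)
{EdCW, EcCW} → row (-1,2) (5,3)
{EdCD, EcCD} → row (-1,2) (1,2)
{EdCU, EcCU} → row (-1,2) (1,-2)
{AdRW, AdRD, AdRU, AdCW, AdCD, AdCU} → row (3,4) (-2,4)
{AcRW, AcRD, AcRU, AcCW, AcCD, AcCU} → row (4,5) (4,5)
That's 8 distinct rows out of 24 strategies.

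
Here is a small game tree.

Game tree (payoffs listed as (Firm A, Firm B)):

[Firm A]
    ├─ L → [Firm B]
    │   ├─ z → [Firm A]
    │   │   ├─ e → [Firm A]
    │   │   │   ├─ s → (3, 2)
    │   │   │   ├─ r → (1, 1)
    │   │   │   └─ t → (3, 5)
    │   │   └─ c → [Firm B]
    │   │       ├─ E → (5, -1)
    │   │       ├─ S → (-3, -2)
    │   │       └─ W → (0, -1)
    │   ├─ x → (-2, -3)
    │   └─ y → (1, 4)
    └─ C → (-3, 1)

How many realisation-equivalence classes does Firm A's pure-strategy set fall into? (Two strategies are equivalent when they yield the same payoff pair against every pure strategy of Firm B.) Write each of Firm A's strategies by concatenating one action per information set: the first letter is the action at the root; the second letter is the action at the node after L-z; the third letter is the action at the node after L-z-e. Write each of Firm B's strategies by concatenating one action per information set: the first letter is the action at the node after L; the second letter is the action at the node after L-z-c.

Firm A has 12 pure strategies: Les, Ler, Let, Lcs, Lcr, Lct, Ces, Cer, Cet, Ccs, Ccr, Cct. Columns: zE, zS, zW, xE, xS, xW, yE, yS, yW.
{Les} → row (3,2) (3,2) (3,2) (-2,-3) (-2,-3) (-2,-3) (1,4) (1,4) (1,4)
{Ler} → row (1,1) (1,1) (1,1) (-2,-3) (-2,-3) (-2,-3) (1,4) (1,4) (1,4)
{Let} → row (3,5) (3,5) (3,5) (-2,-3) (-2,-3) (-2,-3) (1,4) (1,4) (1,4)
{Lcs, Lcr, Lct} → row (5,-1) (-3,-2) (0,-1) (-2,-3) (-2,-3) (-2,-3) (1,4) (1,4) (1,4)
{Ces, Cer, Cet, Ccs, Ccr, Cct} → row (-3,1) (-3,1) (-3,1) (-3,1) (-3,1) (-3,1) (-3,1) (-3,1) (-3,1)
That's 5 distinct rows out of 12 strategies.

5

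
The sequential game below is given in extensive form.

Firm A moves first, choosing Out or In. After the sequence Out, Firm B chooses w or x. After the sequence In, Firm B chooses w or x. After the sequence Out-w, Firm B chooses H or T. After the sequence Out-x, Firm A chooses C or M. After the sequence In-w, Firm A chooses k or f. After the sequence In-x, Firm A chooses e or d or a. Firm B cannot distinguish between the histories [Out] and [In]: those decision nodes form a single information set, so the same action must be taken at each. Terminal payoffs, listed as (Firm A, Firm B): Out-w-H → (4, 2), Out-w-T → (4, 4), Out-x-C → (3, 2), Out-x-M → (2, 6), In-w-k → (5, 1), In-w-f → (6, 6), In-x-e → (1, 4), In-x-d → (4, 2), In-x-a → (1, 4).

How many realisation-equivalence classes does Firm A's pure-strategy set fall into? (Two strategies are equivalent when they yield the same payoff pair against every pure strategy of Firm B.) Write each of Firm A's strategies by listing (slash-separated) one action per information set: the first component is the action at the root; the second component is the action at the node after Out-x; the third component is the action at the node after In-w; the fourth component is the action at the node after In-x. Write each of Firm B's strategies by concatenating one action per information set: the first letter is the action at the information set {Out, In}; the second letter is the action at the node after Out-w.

Firm A has 24 pure strategies: Out/C/k/e, Out/C/k/d, Out/C/k/a, Out/C/f/e, Out/C/f/d, Out/C/f/a, Out/M/k/e, Out/M/k/d, Out/M/k/a, Out/M/f/e, Out/M/f/d, Out/M/f/a, In/C/k/e, In/C/k/d, In/C/k/a, In/C/f/e, In/C/f/d, In/C/f/a, In/M/k/e, In/M/k/d, In/M/k/a, In/M/f/e, In/M/f/d, In/M/f/a. Columns: wH, wT, xH, xT.
{Out/C/k/e, Out/C/k/d, Out/C/k/a, Out/C/f/e, Out/C/f/d, Out/C/f/a} → row (4,2) (4,4) (3,2) (3,2)
{Out/M/k/e, Out/M/k/d, Out/M/k/a, Out/M/f/e, Out/M/f/d, Out/M/f/a} → row (4,2) (4,4) (2,6) (2,6)
{In/C/k/e, In/C/k/a, In/M/k/e, In/M/k/a} → row (5,1) (5,1) (1,4) (1,4)
{In/C/k/d, In/M/k/d} → row (5,1) (5,1) (4,2) (4,2)
{In/C/f/e, In/C/f/a, In/M/f/e, In/M/f/a} → row (6,6) (6,6) (1,4) (1,4)
{In/C/f/d, In/M/f/d} → row (6,6) (6,6) (4,2) (4,2)
That's 6 distinct rows out of 24 strategies.

6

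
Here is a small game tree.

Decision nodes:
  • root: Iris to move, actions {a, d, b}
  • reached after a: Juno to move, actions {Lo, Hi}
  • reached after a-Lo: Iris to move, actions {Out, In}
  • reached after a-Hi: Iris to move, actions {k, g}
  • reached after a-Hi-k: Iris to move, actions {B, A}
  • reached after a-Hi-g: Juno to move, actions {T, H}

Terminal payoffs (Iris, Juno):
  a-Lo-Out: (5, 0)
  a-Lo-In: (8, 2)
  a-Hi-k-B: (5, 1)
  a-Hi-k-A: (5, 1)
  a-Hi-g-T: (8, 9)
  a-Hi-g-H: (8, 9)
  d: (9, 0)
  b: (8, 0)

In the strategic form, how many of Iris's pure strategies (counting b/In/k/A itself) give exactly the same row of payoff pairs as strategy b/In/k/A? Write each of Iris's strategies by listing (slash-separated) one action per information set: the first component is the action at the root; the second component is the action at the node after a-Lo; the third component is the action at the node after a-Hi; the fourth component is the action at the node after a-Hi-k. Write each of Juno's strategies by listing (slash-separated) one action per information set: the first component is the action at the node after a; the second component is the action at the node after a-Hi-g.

Row for b/In/k/A (columns Lo/T, Lo/H, Hi/T, Hi/H): (8,0) (8,0) (8,0) (8,0).
Under b/In/k/A, Iris's choice at the node after a-Lo and at the node after a-Hi and at the node after a-Hi-k can never be reached regardless of what Juno does, so varying those choices leaves every outcome unchanged.
Holding the reachable choices fixed and varying the unreachable ones freely already gives 2 × 2 × 2 = 8 equivalent strategies.
No other strategy reproduces this row, so those 8 are the full class: b/Out/k/B, b/Out/k/A, b/Out/g/B, b/Out/g/A, b/In/k/B, b/In/k/A, b/In/g/B, b/In/g/A.

8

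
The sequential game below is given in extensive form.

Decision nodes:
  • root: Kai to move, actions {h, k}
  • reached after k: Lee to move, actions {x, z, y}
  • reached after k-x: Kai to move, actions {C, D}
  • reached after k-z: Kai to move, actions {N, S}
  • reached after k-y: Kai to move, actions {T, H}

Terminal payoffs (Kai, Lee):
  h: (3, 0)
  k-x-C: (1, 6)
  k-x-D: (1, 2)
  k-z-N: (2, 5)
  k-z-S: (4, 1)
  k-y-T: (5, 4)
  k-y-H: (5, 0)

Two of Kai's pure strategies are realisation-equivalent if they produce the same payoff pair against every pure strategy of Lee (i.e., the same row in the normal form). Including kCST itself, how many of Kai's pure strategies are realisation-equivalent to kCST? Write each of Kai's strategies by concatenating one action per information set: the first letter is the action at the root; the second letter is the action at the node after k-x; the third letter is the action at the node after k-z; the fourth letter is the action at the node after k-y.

Row for kCST (columns x, z, y): (1,6) (4,1) (5,4).
Every one of Kai's information sets is on the play path for some reply by Lee when Kai follows kCST.
Changing the action at any of them therefore changes at least one column, so only kCST itself gives this row.

1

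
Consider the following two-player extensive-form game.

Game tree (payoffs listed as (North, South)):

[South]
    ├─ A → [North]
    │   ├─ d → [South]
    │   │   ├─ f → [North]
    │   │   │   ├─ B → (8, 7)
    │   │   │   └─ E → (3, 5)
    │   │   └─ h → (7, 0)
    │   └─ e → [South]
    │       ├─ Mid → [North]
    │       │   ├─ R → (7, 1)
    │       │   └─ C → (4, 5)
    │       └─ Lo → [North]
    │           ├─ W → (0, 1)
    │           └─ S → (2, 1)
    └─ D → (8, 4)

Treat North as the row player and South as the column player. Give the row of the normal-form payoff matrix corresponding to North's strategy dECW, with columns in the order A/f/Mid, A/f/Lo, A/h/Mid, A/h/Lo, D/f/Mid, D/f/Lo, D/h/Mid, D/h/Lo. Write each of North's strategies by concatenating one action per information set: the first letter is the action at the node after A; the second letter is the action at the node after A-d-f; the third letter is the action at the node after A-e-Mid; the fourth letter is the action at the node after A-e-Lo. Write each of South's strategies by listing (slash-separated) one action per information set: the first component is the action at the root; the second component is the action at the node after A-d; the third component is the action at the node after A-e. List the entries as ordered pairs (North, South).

vs A/f/Mid: South plays A → North plays d at [A] → South plays f at [A-d] → North plays E at [A-d-f] → (3, 5)
vs A/f/Lo: South plays A → North plays d at [A] → South plays f at [A-d] → North plays E at [A-d-f] → (3, 5)
vs A/h/Mid: South plays A → North plays d at [A] → South plays h at [A-d] → (7, 0)
vs A/h/Lo: South plays A → North plays d at [A] → South plays h at [A-d] → (7, 0)
vs D/f/Mid: South plays D → (8, 4)
vs D/f/Lo: South plays D → (8, 4)
vs D/h/Mid: South plays D → (8, 4)
vs D/h/Lo: South plays D → (8, 4)

(3,5) (3,5) (7,0) (7,0) (8,4) (8,4) (8,4) (8,4)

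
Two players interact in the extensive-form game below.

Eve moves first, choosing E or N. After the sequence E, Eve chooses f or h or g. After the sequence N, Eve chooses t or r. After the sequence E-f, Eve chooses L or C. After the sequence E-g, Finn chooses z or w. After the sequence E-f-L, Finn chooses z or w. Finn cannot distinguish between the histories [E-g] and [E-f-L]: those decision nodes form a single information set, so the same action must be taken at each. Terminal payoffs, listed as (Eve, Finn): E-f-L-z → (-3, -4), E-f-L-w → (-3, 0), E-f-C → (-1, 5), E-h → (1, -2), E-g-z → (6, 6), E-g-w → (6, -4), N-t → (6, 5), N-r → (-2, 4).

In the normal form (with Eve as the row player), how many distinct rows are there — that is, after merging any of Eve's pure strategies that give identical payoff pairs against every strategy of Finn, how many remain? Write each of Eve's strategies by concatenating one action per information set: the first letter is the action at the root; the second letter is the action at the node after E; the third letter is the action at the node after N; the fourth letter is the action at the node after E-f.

Eve has 24 pure strategies: EftL, EftC, EfrL, EfrC, EhtL, EhtC, EhrL, EhrC, EgtL, EgtC, EgrL, EgrC, NftL, NftC, NfrL, NfrC, NhtL, NhtC, NhrL, NhrC, NgtL, NgtC, NgrL, NgrC. Columns: z, w.
{EftL, EfrL} → row (-3,-4) (-3,0)
{EftC, EfrC} → row (-1,5) (-1,5)
{EhtL, EhtC, EhrL, EhrC} → row (1,-2) (1,-2)
{EgtL, EgtC, EgrL, EgrC} → row (6,6) (6,-4)
{NftL, NftC, NhtL, NhtC, NgtL, NgtC} → row (6,5) (6,5)
{NfrL, NfrC, NhrL, NhrC, NgrL, NgrC} → row (-2,4) (-2,4)
That's 6 distinct rows out of 24 strategies.

6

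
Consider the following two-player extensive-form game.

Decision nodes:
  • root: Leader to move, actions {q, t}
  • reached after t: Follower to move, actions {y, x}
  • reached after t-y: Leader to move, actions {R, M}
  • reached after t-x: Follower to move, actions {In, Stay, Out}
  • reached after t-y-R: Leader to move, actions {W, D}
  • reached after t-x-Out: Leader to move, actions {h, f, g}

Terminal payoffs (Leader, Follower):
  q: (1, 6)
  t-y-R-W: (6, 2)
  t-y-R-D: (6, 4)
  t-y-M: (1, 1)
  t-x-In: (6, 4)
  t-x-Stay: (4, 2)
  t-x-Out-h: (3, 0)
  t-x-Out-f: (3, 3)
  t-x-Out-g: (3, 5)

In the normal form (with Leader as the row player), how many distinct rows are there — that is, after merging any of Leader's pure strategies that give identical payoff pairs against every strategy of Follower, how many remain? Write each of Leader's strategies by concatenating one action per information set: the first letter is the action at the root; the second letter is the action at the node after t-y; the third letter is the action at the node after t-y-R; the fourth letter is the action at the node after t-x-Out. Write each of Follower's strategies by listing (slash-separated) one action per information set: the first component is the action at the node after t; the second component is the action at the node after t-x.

10

Leader has 24 pure strategies: qRWh, qRWf, qRWg, qRDh, qRDf, qRDg, qMWh, qMWf, qMWg, qMDh, qMDf, qMDg, tRWh, tRWf, tRWg, tRDh, tRDf, tRDg, tMWh, tMWf, tMWg, tMDh, tMDf, tMDg. Columns: y/In, y/Stay, y/Out, x/In, x/Stay, x/Out.
{qRWh, qRWf, qRWg, qRDh, qRDf, qRDg, qMWh, qMWf, qMWg, qMDh, qMDf, qMDg} → row (1,6) (1,6) (1,6) (1,6) (1,6) (1,6)
{tRWh} → row (6,2) (6,2) (6,2) (6,4) (4,2) (3,0)
{tRWf} → row (6,2) (6,2) (6,2) (6,4) (4,2) (3,3)
{tRWg} → row (6,2) (6,2) (6,2) (6,4) (4,2) (3,5)
{tRDh} → row (6,4) (6,4) (6,4) (6,4) (4,2) (3,0)
{tRDf} → row (6,4) (6,4) (6,4) (6,4) (4,2) (3,3)
{tRDg} → row (6,4) (6,4) (6,4) (6,4) (4,2) (3,5)
{tMWh, tMDh} → row (1,1) (1,1) (1,1) (6,4) (4,2) (3,0)
{tMWf, tMDf} → row (1,1) (1,1) (1,1) (6,4) (4,2) (3,3)
{tMWg, tMDg} → row (1,1) (1,1) (1,1) (6,4) (4,2) (3,5)
That's 10 distinct rows out of 24 strategies.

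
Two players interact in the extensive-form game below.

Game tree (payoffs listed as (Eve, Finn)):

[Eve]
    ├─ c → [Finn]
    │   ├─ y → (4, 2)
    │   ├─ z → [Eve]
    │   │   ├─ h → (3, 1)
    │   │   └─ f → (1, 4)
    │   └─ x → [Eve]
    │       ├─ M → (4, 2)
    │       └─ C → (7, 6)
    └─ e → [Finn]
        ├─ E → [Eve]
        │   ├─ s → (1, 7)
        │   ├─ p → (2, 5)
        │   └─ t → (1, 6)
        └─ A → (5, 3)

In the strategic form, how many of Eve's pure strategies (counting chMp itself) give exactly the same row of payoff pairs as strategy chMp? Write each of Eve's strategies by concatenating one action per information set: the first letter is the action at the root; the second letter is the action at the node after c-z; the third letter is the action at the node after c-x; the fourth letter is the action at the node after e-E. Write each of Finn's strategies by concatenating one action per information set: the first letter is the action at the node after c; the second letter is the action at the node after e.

Row for chMp (columns yE, yA, zE, zA, xE, xA): (4,2) (4,2) (3,1) (3,1) (4,2) (4,2).
Under chMp, Eve's choice at the node after e-E can never be reached regardless of what Finn does, so varying those choices leaves every outcome unchanged.
Holding the reachable choices fixed and varying the unreachable one freely already gives 3 equivalent strategies.
No other strategy reproduces this row, so those 3 are the full class: chMs, chMp, chMt.

3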